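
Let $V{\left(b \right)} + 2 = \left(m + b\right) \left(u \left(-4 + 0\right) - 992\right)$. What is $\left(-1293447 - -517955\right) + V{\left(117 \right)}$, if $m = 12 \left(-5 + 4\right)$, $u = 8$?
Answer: $-883014$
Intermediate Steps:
$m = -12$ ($m = 12 \left(-1\right) = -12$)
$V{\left(b \right)} = 12286 - 1024 b$ ($V{\left(b \right)} = -2 + \left(-12 + b\right) \left(8 \left(-4 + 0\right) - 992\right) = -2 + \left(-12 + b\right) \left(8 \left(-4\right) - 992\right) = -2 + \left(-12 + b\right) \left(-32 - 992\right) = -2 + \left(-12 + b\right) \left(-1024\right) = -2 - \left(-12288 + 1024 b\right) = 12286 - 1024 b$)
$\left(-1293447 - -517955\right) + V{\left(117 \right)} = \left(-1293447 - -517955\right) + \left(12286 - 119808\right) = \left(-1293447 + 517955\right) + \left(12286 - 119808\right) = -775492 - 107522 = -883014$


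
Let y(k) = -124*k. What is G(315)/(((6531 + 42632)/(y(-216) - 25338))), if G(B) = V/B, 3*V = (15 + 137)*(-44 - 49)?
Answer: -2271184/5162115 ≈ -0.43997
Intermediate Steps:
V = -4712 (V = ((15 + 137)*(-44 - 49))/3 = (152*(-93))/3 = (1/3)*(-14136) = -4712)
G(B) = -4712/B
G(315)/(((6531 + 42632)/(y(-216) - 25338))) = (-4712/315)/(((6531 + 42632)/(-124*(-216) - 25338))) = (-4712*1/315)/((49163/(26784 - 25338))) = -4712/(315*(49163/1446)) = -4712/(315*(49163*(1/1446))) = -4712/(315*49163/1446) = -4712/315*1446/49163 = -2271184/5162115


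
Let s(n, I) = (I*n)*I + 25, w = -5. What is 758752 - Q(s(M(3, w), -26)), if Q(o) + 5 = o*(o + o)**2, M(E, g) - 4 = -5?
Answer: 1104336561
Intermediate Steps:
M(E, g) = -1 (M(E, g) = 4 - 5 = -1)
s(n, I) = 25 + n*I**2 (s(n, I) = n*I**2 + 25 = 25 + n*I**2)
Q(o) = -5 + 4*o**3 (Q(o) = -5 + o*(o + o)**2 = -5 + o*(2*o)**2 = -5 + o*(4*o**2) = -5 + 4*o**3)
758752 - Q(s(M(3, w), -26)) = 758752 - (-5 + 4*(25 - 1*(-26)**2)**3) = 758752 - (-5 + 4*(25 - 1*676)**3) = 758752 - (-5 + 4*(25 - 676)**3) = 758752 - (-5 + 4*(-651)**3) = 758752 - (-5 + 4*(-275894451)) = 758752 - (-5 - 1103577804) = 758752 - 1*(-1103577809) = 758752 + 1103577809 = 1104336561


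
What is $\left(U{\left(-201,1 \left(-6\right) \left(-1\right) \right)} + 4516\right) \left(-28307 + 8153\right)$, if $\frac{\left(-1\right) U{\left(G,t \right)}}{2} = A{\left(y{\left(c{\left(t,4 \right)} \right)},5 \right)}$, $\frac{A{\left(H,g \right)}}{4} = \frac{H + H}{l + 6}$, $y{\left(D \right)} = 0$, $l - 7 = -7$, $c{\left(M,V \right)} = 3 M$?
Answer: $-91015464$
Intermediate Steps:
$l = 0$ ($l = 7 - 7 = 0$)
$A{\left(H,g \right)} = \frac{4 H}{3}$ ($A{\left(H,g \right)} = 4 \frac{H + H}{0 + 6} = 4 \frac{2 H}{6} = 4 \cdot 2 H \frac{1}{6} = 4 \frac{H}{3} = \frac{4 H}{3}$)
$U{\left(G,t \right)} = 0$ ($U{\left(G,t \right)} = - 2 \cdot \frac{4}{3} \cdot 0 = \left(-2\right) 0 = 0$)
$\left(U{\left(-201,1 \left(-6\right) \left(-1\right) \right)} + 4516\right) \left(-28307 + 8153\right) = \left(0 + 4516\right) \left(-28307 + 8153\right) = 4516 \left(-20154\right) = -91015464$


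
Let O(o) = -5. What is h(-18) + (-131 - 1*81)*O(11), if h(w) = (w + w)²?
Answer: 2356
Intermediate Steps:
h(w) = 4*w² (h(w) = (2*w)² = 4*w²)
h(-18) + (-131 - 1*81)*O(11) = 4*(-18)² + (-131 - 1*81)*(-5) = 4*324 + (-131 - 81)*(-5) = 1296 - 212*(-5) = 1296 + 1060 = 2356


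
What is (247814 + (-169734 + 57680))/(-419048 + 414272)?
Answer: -16970/597 ≈ -28.425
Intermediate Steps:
(247814 + (-169734 + 57680))/(-419048 + 414272) = (247814 - 112054)/(-4776) = 135760*(-1/4776) = -16970/597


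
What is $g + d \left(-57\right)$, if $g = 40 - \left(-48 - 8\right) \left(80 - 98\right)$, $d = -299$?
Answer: $16075$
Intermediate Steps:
$g = -968$ ($g = 40 - \left(-56\right) \left(-18\right) = 40 - 1008 = -968$)
$g + d \left(-57\right) = -968 - -17043 = -968 + 17043 = 16075$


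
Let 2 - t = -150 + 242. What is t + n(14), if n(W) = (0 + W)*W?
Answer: 106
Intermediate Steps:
t = -90 (t = 2 - (-150 + 242) = 2 - 1*92 = 2 - 92 = -90)
n(W) = W**2 (n(W) = W*W = W**2)
t + n(14) = -90 + 14**2 = -90 + 196 = 106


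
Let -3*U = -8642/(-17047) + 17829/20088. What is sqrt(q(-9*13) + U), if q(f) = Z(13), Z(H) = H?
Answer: sqrt(4536850499218110)/19024452 ≈ 3.5405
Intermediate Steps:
U = -53059051/114146712 (U = -(-8642/(-17047) + 17829/20088)/3 = -(-8642*(-1/17047) + 17829*(1/20088))/3 = -(8642/17047 + 1981/2232)/3 = -1/3*53059051/38048904 = -53059051/114146712 ≈ -0.46483)
q(f) = 13
sqrt(q(-9*13) + U) = sqrt(13 - 53059051/114146712) = sqrt(1430848205/114146712) = sqrt(4536850499218110)/19024452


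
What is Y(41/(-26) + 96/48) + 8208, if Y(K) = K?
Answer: 213419/26 ≈ 8208.4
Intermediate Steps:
Y(41/(-26) + 96/48) + 8208 = (41/(-26) + 96/48) + 8208 = (41*(-1/26) + 96*(1/48)) + 8208 = (-41/26 + 2) + 8208 = 11/26 + 8208 = 213419/26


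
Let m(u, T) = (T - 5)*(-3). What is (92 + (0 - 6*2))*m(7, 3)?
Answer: 480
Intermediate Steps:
m(u, T) = 15 - 3*T (m(u, T) = (-5 + T)*(-3) = 15 - 3*T)
(92 + (0 - 6*2))*m(7, 3) = (92 + (0 - 6*2))*(15 - 3*3) = (92 + (0 - 12))*(15 - 9) = (92 - 12)*6 = 80*6 = 480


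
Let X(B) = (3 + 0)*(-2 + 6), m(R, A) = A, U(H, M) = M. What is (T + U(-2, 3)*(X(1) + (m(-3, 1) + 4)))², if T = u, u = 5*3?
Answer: 4356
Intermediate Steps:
X(B) = 12 (X(B) = 3*4 = 12)
u = 15
T = 15
(T + U(-2, 3)*(X(1) + (m(-3, 1) + 4)))² = (15 + 3*(12 + (1 + 4)))² = (15 + 3*(12 + 5))² = (15 + 3*17)² = (15 + 51)² = 66² = 4356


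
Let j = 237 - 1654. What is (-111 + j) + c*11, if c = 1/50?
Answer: -76389/50 ≈ -1527.8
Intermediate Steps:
c = 1/50 ≈ 0.020000
j = -1417
(-111 + j) + c*11 = (-111 - 1417) + (1/50)*11 = -1528 + 11/50 = -76389/50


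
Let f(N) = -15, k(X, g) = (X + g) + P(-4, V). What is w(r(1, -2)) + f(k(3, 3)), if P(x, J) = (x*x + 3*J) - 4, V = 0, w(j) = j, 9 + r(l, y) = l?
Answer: -23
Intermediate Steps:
r(l, y) = -9 + l
P(x, J) = -4 + x² + 3*J (P(x, J) = (x² + 3*J) - 4 = -4 + x² + 3*J)
k(X, g) = 12 + X + g (k(X, g) = (X + g) + (-4 + (-4)² + 3*0) = (X + g) + (-4 + 16 + 0) = (X + g) + 12 = 12 + X + g)
w(r(1, -2)) + f(k(3, 3)) = (-9 + 1) - 15 = -8 - 15 = -23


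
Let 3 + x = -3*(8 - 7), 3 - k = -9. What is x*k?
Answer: -72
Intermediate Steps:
k = 12 (k = 3 - 1*(-9) = 3 + 9 = 12)
x = -6 (x = -3 - 3*(8 - 7) = -3 - 3*1 = -3 - 3 = -6)
x*k = -6*12 = -72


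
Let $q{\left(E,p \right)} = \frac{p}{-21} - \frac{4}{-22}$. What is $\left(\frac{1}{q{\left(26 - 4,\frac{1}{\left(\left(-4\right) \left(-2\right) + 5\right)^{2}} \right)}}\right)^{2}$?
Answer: $\frac{1524043521}{50225569} \approx 30.344$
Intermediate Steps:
$q{\left(E,p \right)} = \frac{2}{11} - \frac{p}{21}$ ($q{\left(E,p \right)} = p \left(- \frac{1}{21}\right) - - \frac{2}{11} = - \frac{p}{21} + \frac{2}{11} = \frac{2}{11} - \frac{p}{21}$)
$\left(\frac{1}{q{\left(26 - 4,\frac{1}{\left(\left(-4\right) \left(-2\right) + 5\right)^{2}} \right)}}\right)^{2} = \left(\frac{1}{\frac{2}{11} - \frac{1}{21 \left(\left(-4\right) \left(-2\right) + 5\right)^{2}}}\right)^{2} = \left(\frac{1}{\frac{2}{11} - \frac{1}{21 \left(8 + 5\right)^{2}}}\right)^{2} = \left(\frac{1}{\frac{2}{11} - \frac{1}{21 \cdot 13^{2}}}\right)^{2} = \left(\frac{1}{\frac{2}{11} - \frac{1}{21 \cdot 169}}\right)^{2} = \left(\frac{1}{\frac{2}{11} - \frac{1}{3549}}\right)^{2} = \left(\frac{1}{\frac{7087}{39039}}\right)^{2} = \left(\frac{39039}{7087}\right)^{2} = \frac{1524043521}{50225569}$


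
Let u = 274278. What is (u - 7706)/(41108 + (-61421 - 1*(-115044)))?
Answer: 266572/94731 ≈ 2.8140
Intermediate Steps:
(u - 7706)/(41108 + (-61421 - 1*(-115044))) = (274278 - 7706)/(41108 + (-61421 - 1*(-115044))) = 266572/(41108 + (-61421 + 115044)) = 266572/(41108 + 53623) = 266572/94731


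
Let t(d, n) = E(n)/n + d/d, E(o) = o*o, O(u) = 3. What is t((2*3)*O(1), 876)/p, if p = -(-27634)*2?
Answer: 877/55268 ≈ 0.015868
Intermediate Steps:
E(o) = o**2
t(d, n) = 1 + n (t(d, n) = n**2/n + d/d = n + 1 = 1 + n)
p = 55268 (p = -27634*(-2) = 55268)
t((2*3)*O(1), 876)/p = (1 + 876)/55268 = 877*(1/55268) = 877/55268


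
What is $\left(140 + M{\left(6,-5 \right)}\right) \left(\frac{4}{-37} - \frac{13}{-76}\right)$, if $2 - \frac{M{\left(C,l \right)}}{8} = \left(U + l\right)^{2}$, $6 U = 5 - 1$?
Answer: $\frac{767}{2109} \approx 0.36368$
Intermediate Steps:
$U = \frac{2}{3}$ ($U = \frac{5 - 1}{6} = \frac{1}{6} \cdot 4 = \frac{2}{3} \approx 0.66667$)
$M{\left(C,l \right)} = 16 - 8 \left(\frac{2}{3} + l\right)^{2}$
$\left(140 + M{\left(6,-5 \right)}\right) \left(\frac{4}{-37} - \frac{13}{-76}\right) = \left(140 + \left(16 - \frac{8 \left(2 + 3 \left(-5\right)\right)^{2}}{9}\right)\right) \left(\frac{4}{-37} - \frac{13}{-76}\right) = \left(140 + \left(16 - \frac{8 \left(2 - 15\right)^{2}}{9}\right)\right) \left(4 \left(- \frac{1}{37}\right) - - \frac{13}{76}\right) = \left(140 + \left(16 - \frac{8 \left(-13\right)^{2}}{9}\right)\right) \left(- \frac{4}{37} + \frac{13}{76}\right) = \left(140 + \left(16 - \frac{1352}{9}\right)\right) \frac{177}{2812} = \left(140 - \frac{1208}{9}\right) \frac{177}{2812} = \frac{52}{9} \cdot \frac{177}{2812} = \frac{767}{2109}$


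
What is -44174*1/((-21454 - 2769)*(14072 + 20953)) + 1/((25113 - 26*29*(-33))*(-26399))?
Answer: 3886719476153/74649836834493525 ≈ 5.2066e-5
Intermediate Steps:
-44174*1/((-21454 - 2769)*(14072 + 20953)) + 1/((25113 - 26*29*(-33))*(-26399)) = -44174/((-24223*35025)) - 1/26399/(25113 - 754*(-33)) = -44174/(-848410575) - 1/26399/(25113 + 24882) = -44174*(-1/848410575) - 1/26399/49995 = 44174/848410575 + (1/49995)*(-1/26399) = 44174/848410575 - 1/1319818005 = 3886719476153/74649836834493525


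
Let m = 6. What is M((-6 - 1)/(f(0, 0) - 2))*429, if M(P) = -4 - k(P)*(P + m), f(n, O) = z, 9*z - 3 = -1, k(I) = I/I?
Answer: -95667/16 ≈ -5979.2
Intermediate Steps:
k(I) = 1
z = 2/9 (z = ⅓ + (⅑)*(-1) = ⅓ - ⅑ = 2/9 ≈ 0.22222)
f(n, O) = 2/9
M(P) = -10 - P (M(P) = -4 - (P + 6) = -4 - (6 + P) = -4 + (-6 - P) = -10 - P)
M((-6 - 1)/(f(0, 0) - 2))*429 = (-10 - (-6 - 1)/(2/9 - 2))*429 = (-10 - (-7)/(-16/9))*429 = (-10 - (-7)*(-9)/16)*429 = (-10 - 1*63/16)*429 = (-10 - 63/16)*429 = -223/16*429 = -95667/16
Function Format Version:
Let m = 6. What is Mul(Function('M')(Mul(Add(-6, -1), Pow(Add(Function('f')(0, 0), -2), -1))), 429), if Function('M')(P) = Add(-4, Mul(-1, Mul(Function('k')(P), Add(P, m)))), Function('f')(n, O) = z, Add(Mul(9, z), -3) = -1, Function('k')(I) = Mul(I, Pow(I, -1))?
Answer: Rational(-95667, 16) ≈ -5979.2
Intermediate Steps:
Function('k')(I) = 1
z = Rational(2, 9) (z = Add(Rational(1, 3), Mul(Rational(1, 9), -1)) = Add(Rational(1, 3), Rational(-1, 9)) = Rational(2, 9) ≈ 0.22222)
Function('f')(n, O) = Rational(2, 9)
Function('M')(P) = Add(-10, Mul(-1, P)) (Function('M')(P) = Add(-4, Mul(-1, Mul(1, Add(P, 6)))) = Add(-4, Mul(-1, Mul(1, Add(6, P)))) = Add(-4, Mul(-1, Add(6, P))) = Add(-4, Add(-6, Mul(-1, P))) = Add(-10, Mul(-1, P)))
Mul(Function('M')(Mul(Add(-6, -1), Pow(Add(Function('f')(0, 0), -2), -1))), 429) = Mul(Add(-10, Mul(-1, Mul(Add(-6, -1), Pow(Add(Rational(2, 9), -2), -1)))), 429) = Mul(Add(-10, Mul(-1, Mul(-7, Pow(Rational(-16, 9), -1)))), 429) = Mul(Add(-10, Mul(-1, Mul(-7, Rational(-9, 16)))), 429) = Mul(Add(-10, Mul(-1, Rational(63, 16))), 429) = Mul(Add(-10, Rational(-63, 16)), 429) = Mul(Rational(-223, 16), 429) = Rational(-95667, 16)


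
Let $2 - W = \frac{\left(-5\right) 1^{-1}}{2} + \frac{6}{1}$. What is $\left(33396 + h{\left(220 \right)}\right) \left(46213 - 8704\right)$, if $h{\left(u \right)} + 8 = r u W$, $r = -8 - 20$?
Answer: $1598933652$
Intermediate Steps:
$r = -28$
$W = - \frac{3}{2}$ ($W = 2 - \left(\frac{\left(-5\right) 1^{-1}}{2} + \frac{6}{1}\right) = 2 - \left(\left(-5\right) 1 \cdot \frac{1}{2} + 6 \cdot 1\right) = 2 - \left(\left(-5\right) \frac{1}{2} + 6\right) = 2 - \left(- \frac{5}{2} + 6\right) = 2 - \frac{7}{2} = - \frac{3}{2} \approx -1.5$)
$h{\left(u \right)} = -8 + 42 u$ ($h{\left(u \right)} = -8 + - 28 u \left(- \frac{3}{2}\right) = -8 + 42 u$)
$\left(33396 + h{\left(220 \right)}\right) \left(46213 - 8704\right) = \left(33396 + \left(-8 + 42 \cdot 220\right)\right) \left(46213 - 8704\right) = \left(33396 + \left(-8 + 9240\right)\right) 37509 = \left(33396 + 9232\right) 37509 = 42628 \cdot 37509 = 1598933652$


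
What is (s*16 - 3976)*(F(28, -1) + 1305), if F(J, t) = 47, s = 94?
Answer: -3342144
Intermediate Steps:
(s*16 - 3976)*(F(28, -1) + 1305) = (94*16 - 3976)*(47 + 1305) = (1504 - 3976)*1352 = -2472*1352 = -3342144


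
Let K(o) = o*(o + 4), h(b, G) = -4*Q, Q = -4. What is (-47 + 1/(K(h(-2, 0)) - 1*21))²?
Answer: 197458704/89401 ≈ 2208.7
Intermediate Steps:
h(b, G) = 16 (h(b, G) = -4*(-4) = 16)
K(o) = o*(4 + o)
(-47 + 1/(K(h(-2, 0)) - 1*21))² = (-47 + 1/(16*(4 + 16) - 1*21))² = (-47 + 1/(16*20 - 21))² = (-47 + 1/(320 - 21))² = (-47 + 1/299)² = (-14052/299)² = 197458704/89401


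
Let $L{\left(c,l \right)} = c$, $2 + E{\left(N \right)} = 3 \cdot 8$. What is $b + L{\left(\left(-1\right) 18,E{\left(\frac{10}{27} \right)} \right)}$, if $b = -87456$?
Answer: $-87474$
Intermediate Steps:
$E{\left(N \right)} = 22$ ($E{\left(N \right)} = -2 + 3 \cdot 8 = -2 + 24 = 22$)
$b + L{\left(\left(-1\right) 18,E{\left(\frac{10}{27} \right)} \right)} = -87456 - 18 = -87474$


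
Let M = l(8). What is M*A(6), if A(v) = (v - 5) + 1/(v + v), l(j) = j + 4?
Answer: 13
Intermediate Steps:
l(j) = 4 + j
A(v) = -5 + v + 1/(2*v) (A(v) = (-5 + v) + 1/(2*v) = -5 + v + 1/(2*v))
M = 12 (M = 4 + 8 = 12)
M*A(6) = 12*(-5 + 6 + (½)/6) = 12*(-5 + 6 + (½)*(⅙)) = 12*(-5 + 6 + 1/12) = 12*(13/12) = 13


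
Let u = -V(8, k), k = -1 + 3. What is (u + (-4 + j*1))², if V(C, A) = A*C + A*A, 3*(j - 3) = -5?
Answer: 4624/9 ≈ 513.78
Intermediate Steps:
j = 4/3 (j = 3 + (⅓)*(-5) = 3 - 5/3 = 4/3 ≈ 1.3333)
k = 2
V(C, A) = A² + A*C (V(C, A) = A*C + A² = A² + A*C)
u = -20 (u = -2*(2 + 8) = -2*10 = -1*20 = -20)
(u + (-4 + j*1))² = (-20 + (-4 + (4/3)*1))² = (-20 + (-4 + 4/3))² = (-20 - 8/3)² = (-68/3)² = 4624/9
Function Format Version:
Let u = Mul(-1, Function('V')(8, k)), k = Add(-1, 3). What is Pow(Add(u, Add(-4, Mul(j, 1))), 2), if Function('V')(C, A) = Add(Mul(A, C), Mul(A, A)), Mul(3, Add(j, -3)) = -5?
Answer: Rational(4624, 9) ≈ 513.78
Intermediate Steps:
j = Rational(4, 3) (j = Add(3, Mul(Rational(1, 3), -5)) = Add(3, Rational(-5, 3)) = Rational(4, 3) ≈ 1.3333)
k = 2
Function('V')(C, A) = Add(Pow(A, 2), Mul(A, C)) (Function('V')(C, A) = Add(Mul(A, C), Pow(A, 2)) = Add(Pow(A, 2), Mul(A, C)))
u = -20 (u = Mul(-1, Mul(2, Add(2, 8))) = Mul(-1, Mul(2, 10)) = Mul(-1, 20) = -20)
Pow(Add(u, Add(-4, Mul(j, 1))), 2) = Pow(Add(-20, Add(-4, Mul(Rational(4, 3), 1))), 2) = Pow(Add(-20, Add(-4, Rational(4, 3))), 2) = Pow(Add(-20, Rational(-8, 3)), 2) = Pow(Rational(-68, 3), 2) = Rational(4624, 9)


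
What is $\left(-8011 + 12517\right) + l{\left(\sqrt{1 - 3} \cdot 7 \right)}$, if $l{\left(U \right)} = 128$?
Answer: $4634$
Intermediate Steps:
$\left(-8011 + 12517\right) + l{\left(\sqrt{1 - 3} \cdot 7 \right)} = \left(-8011 + 12517\right) + 128 = 4506 + 128 = 4634$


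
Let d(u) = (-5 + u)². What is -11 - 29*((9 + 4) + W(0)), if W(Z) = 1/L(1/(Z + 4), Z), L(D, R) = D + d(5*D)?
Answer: -89316/229 ≈ -390.03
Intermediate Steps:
L(D, R) = D + (-5 + 5*D)²
W(Z) = 1/(1/(4 + Z) + 25*(-1 + 1/(4 + Z))²) (W(Z) = 1/(1/(Z + 4) + 25*(-1 + 1/(Z + 4))²) = 1/(1/(4 + Z) + 25*(-1 + 1/(4 + Z))²))
-11 - 29*((9 + 4) + W(0)) = -11 - 29*((9 + 4) + (4 + 0)²/(4 + 0 + 25*(3 + 0)²)) = -11 - 29*(13 + 4²/(4 + 0 + 25*3²)) = -11 - 29*(13 + 16/(4 + 0 + 25*9)) = -11 - 29*(13 + 16/(4 + 0 + 225)) = -11 - 29*(13 + 16/229) = -11 - 29*2993/229 = -11 - 86797/229 = -89316/229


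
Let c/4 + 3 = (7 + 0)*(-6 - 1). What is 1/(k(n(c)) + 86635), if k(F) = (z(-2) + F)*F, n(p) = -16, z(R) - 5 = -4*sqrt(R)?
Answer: 86811/7536157913 - 64*I*sqrt(2)/7536157913 ≈ 1.1519e-5 - 1.201e-8*I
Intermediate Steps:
z(R) = 5 - 4*sqrt(R)
c = -208 (c = -12 + 4*((7 + 0)*(-6 - 1)) = -12 + 4*(7*(-7)) = -12 + 4*(-49) = -12 - 196 = -208)
k(F) = F*(5 + F - 4*I*sqrt(2)) (k(F) = ((5 - 4*I*sqrt(2)) + F)*F = (5 + F - 4*I*sqrt(2))*F = F*(5 + F - 4*I*sqrt(2)))
1/(k(n(c)) + 86635) = 1/(-16*(5 - 16 - 4*I*sqrt(2)) + 86635) = 1/(-16*(-11 - 4*I*sqrt(2)) + 86635) = 1/((176 + 64*I*sqrt(2)) + 86635) = 1/(86811 + 64*I*sqrt(2))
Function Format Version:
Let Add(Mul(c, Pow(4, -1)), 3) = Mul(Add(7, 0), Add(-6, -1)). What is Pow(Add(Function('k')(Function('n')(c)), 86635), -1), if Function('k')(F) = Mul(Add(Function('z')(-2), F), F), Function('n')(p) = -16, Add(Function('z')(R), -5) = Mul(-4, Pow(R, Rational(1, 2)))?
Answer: Add(Rational(86811, 7536157913), Mul(Rational(-64, 7536157913), I, Pow(2, Rational(1, 2)))) ≈ Add(1.1519e-5, Mul(-1.2010e-8, I))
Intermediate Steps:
Function('z')(R) = Add(5, Mul(-4, Pow(R, Rational(1, 2))))
c = -208 (c = Add(-12, Mul(4, Mul(Add(7, 0), Add(-6, -1)))) = Add(-12, Mul(4, Mul(7, -7))) = Add(-12, Mul(4, -49)) = Add(-12, -196) = -208)
Function('k')(F) = Mul(F, Add(5, F, Mul(-4, I, Pow(2, Rational(1, 2))))) (Function('k')(F) = Mul(Add(Add(5, Mul(-4, Pow(-2, Rational(1, 2)))), F), F) = Mul(Add(Add(5, Mul(-4, Mul(I, Pow(2, Rational(1, 2))))), F), F) = Mul(Add(Add(5, Mul(-4, I, Pow(2, Rational(1, 2)))), F), F) = Mul(Add(5, F, Mul(-4, I, Pow(2, Rational(1, 2)))), F) = Mul(F, Add(5, F, Mul(-4, I, Pow(2, Rational(1, 2))))))
Pow(Add(Function('k')(Function('n')(c)), 86635), -1) = Pow(Add(Mul(-16, Add(5, -16, Mul(-4, I, Pow(2, Rational(1, 2))))), 86635), -1) = Pow(Add(Mul(-16, Add(-11, Mul(-4, I, Pow(2, Rational(1, 2))))), 86635), -1) = Pow(Add(Add(176, Mul(64, I, Pow(2, Rational(1, 2)))), 86635), -1) = Pow(Add(86811, Mul(64, I, Pow(2, Rational(1, 2)))), -1)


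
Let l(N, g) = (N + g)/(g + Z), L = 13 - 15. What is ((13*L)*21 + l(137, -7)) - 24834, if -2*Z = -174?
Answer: -203027/8 ≈ -25378.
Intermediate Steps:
Z = 87 (Z = -1/2*(-174) = 87)
L = -2
l(N, g) = (N + g)/(87 + g) (l(N, g) = (N + g)/(g + 87) = (N + g)/(87 + g))
((13*L)*21 + l(137, -7)) - 24834 = ((13*(-2))*21 + (137 - 7)/(87 - 7)) - 24834 = (-26*21 + 130/80) - 24834 = (-546 + (1/80)*130) - 24834 = (-546 + 13/8) - 24834 = -4355/8 - 24834 = -203027/8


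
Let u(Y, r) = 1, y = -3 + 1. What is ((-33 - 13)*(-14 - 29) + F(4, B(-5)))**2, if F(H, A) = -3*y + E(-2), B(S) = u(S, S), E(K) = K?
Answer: 3928324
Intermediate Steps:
y = -2
B(S) = 1
F(H, A) = 4 (F(H, A) = -3*(-2) - 2 = 6 - 2 = 4)
((-33 - 13)*(-14 - 29) + F(4, B(-5)))**2 = ((-33 - 13)*(-14 - 29) + 4)**2 = (-46*(-43) + 4)**2 = (1978 + 4)**2 = 1982**2 = 3928324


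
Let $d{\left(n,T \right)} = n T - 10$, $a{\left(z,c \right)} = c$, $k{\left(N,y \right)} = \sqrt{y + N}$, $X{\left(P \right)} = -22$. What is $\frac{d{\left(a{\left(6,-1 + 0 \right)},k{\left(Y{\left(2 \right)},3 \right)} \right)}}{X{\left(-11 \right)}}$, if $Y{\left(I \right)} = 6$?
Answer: $\frac{13}{22} \approx 0.59091$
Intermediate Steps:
$k{\left(N,y \right)} = \sqrt{N + y}$
$d{\left(n,T \right)} = -10 + T n$ ($d{\left(n,T \right)} = T n - 10 = -10 + T n$)
$\frac{d{\left(a{\left(6,-1 + 0 \right)},k{\left(Y{\left(2 \right)},3 \right)} \right)}}{X{\left(-11 \right)}} = \frac{-10 + \sqrt{6 + 3} \left(-1 + 0\right)}{-22} = \left(-10 + \sqrt{9} \left(-1\right)\right) \left(- \frac{1}{22}\right) = \left(-10 + 3 \left(-1\right)\right) \left(- \frac{1}{22}\right) = \left(-10 - 3\right) \left(- \frac{1}{22}\right) = \left(-13\right) \left(- \frac{1}{22}\right) = \frac{13}{22}$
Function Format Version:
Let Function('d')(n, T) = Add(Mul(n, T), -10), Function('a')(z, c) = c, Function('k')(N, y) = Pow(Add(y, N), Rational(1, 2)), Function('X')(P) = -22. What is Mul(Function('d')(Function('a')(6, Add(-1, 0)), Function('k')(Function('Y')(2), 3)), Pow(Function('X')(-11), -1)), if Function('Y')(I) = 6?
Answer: Rational(13, 22) ≈ 0.59091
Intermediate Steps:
Function('k')(N, y) = Pow(Add(N, y), Rational(1, 2))
Function('d')(n, T) = Add(-10, Mul(T, n)) (Function('d')(n, T) = Add(Mul(T, n), -10) = Add(-10, Mul(T, n)))
Mul(Function('d')(Function('a')(6, Add(-1, 0)), Function('k')(Function('Y')(2), 3)), Pow(Function('X')(-11), -1)) = Mul(Add(-10, Mul(Pow(Add(6, 3), Rational(1, 2)), Add(-1, 0))), Pow(-22, -1)) = Mul(Add(-10, Mul(Pow(9, Rational(1, 2)), -1)), Rational(-1, 22)) = Mul(Add(-10, Mul(3, -1)), Rational(-1, 22)) = Mul(Add(-10, -3), Rational(-1, 22)) = Mul(-13, Rational(-1, 22)) = Rational(13, 22)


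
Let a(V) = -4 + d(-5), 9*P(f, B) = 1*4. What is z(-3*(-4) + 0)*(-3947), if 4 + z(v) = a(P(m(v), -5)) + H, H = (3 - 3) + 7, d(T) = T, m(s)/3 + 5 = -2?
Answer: 23682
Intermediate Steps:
m(s) = -21 (m(s) = -15 + 3*(-2) = -15 - 6 = -21)
H = 7 (H = 0 + 7 = 7)
P(f, B) = 4/9 (P(f, B) = (1*4)/9 = (⅑)*4 = 4/9)
a(V) = -9 (a(V) = -4 - 5 = -9)
z(v) = -6 (z(v) = -4 + (-9 + 7) = -4 - 2 = -6)
z(-3*(-4) + 0)*(-3947) = -6*(-3947) = 23682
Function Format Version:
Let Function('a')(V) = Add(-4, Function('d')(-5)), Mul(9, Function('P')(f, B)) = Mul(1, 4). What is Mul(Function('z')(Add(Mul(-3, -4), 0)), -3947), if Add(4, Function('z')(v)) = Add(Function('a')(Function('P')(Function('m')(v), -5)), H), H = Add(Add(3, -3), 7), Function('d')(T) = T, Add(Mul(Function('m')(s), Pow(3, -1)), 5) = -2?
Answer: 23682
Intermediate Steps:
Function('m')(s) = -21 (Function('m')(s) = Add(-15, Mul(3, -2)) = Add(-15, -6) = -21)
H = 7 (H = Add(0, 7) = 7)
Function('P')(f, B) = Rational(4, 9) (Function('P')(f, B) = Mul(Rational(1, 9), Mul(1, 4)) = Mul(Rational(1, 9), 4) = Rational(4, 9))
Function('a')(V) = -9 (Function('a')(V) = Add(-4, -5) = -9)
Function('z')(v) = -6 (Function('z')(v) = Add(-4, Add(-9, 7)) = Add(-4, -2) = -6)
Mul(Function('z')(Add(Mul(-3, -4), 0)), -3947) = Mul(-6, -3947) = 23682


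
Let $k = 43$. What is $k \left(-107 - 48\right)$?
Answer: $-6665$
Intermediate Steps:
$k \left(-107 - 48\right) = 43 \left(-107 - 48\right) = 43 \left(-155\right) = -6665$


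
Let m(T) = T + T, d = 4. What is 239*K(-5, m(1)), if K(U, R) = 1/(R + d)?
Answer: 239/6 ≈ 39.833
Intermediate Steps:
m(T) = 2*T
K(U, R) = 1/(4 + R) (K(U, R) = 1/(R + 4) = 1/(4 + R))
239*K(-5, m(1)) = 239/(4 + 2*1) = 239/(4 + 2) = 239/6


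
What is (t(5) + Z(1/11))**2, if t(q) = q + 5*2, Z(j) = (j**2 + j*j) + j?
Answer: 3341584/14641 ≈ 228.23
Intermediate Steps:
Z(j) = j + 2*j**2 (Z(j) = (j**2 + j**2) + j = 2*j**2 + j = j + 2*j**2)
t(q) = 10 + q (t(q) = q + 10 = 10 + q)
(t(5) + Z(1/11))**2 = ((10 + 5) + (1 + 2/11)/11)**2 = (15 + (1 + 2*(1/11))/11)**2 = (15 + (1 + 2/11)/11)**2 = (15 + (1/11)*(13/11))**2 = (15 + 13/121)**2 = (1828/121)**2 = 3341584/14641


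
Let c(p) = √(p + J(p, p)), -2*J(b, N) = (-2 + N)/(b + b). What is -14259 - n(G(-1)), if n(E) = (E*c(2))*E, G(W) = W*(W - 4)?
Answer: -14259 - 25*√2 ≈ -14294.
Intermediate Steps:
J(b, N) = -(-2 + N)/(4*b) (J(b, N) = -(-2 + N)/(2*(b + b)) = -(-2 + N)/(2*(2*b)) = -(-2 + N)*1/(2*b)/2 = -(-2 + N)/(4*b))
c(p) = √(p + (2 - p)/(4*p))
G(W) = W*(-4 + W)
n(E) = √2*E² (n(E) = (E*(√(-1 + 2/2 + 4*2)/2))*E = (E*(√(-1 + 2*(½) + 8)/2))*E = (E*(√(-1 + 1 + 8)/2))*E = (E*(√8/2))*E = (E*((2*√2)/2))*E = (E*√2)*E = √2*E²)
-14259 - n(G(-1)) = -14259 - √2*(-(-4 - 1))² = -14259 - √2*(-1*(-5))² = -14259 - √2*5² = -14259 - √2*25 = -14259 - 25*√2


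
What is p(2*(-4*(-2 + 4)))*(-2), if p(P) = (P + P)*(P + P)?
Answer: -2048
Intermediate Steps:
p(P) = 4*P² (p(P) = (2*P)*(2*P) = 4*P²)
p(2*(-4*(-2 + 4)))*(-2) = (4*(2*(-4*(-2 + 4)))²)*(-2) = (4*(2*(-4*2))²)*(-2) = (4*(2*(-8))²)*(-2) = (4*(-16)²)*(-2) = (4*256)*(-2) = 1024*(-2) = -2048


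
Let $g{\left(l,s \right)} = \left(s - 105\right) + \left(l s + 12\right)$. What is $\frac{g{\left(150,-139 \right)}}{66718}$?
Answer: $- \frac{10541}{33359} \approx -0.31599$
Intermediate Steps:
$g{\left(l,s \right)} = -93 + s + l s$ ($g{\left(l,s \right)} = \left(-105 + s\right) + \left(12 + l s\right) = -93 + s + l s$)
$\frac{g{\left(150,-139 \right)}}{66718} = \frac{-93 - 139 + 150 \left(-139\right)}{66718} = \left(-93 - 139 - 20850\right) \frac{1}{66718} = \left(-21082\right) \frac{1}{66718} = - \frac{10541}{33359}$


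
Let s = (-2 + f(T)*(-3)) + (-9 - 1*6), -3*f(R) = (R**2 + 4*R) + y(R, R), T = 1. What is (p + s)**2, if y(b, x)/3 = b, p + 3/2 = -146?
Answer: 97969/4 ≈ 24492.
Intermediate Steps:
p = -295/2 (p = -3/2 - 146 = -295/2 ≈ -147.50)
y(b, x) = 3*b
f(R) = -7*R/3 - R**2/3 (f(R) = -((R**2 + 4*R) + 3*R)/3 = -(R**2 + 7*R)/3 = -7*R/3 - R**2/3)
s = -9 (s = (-2 + ((1/3)*1*(-7 - 1*1))*(-3)) + (-9 - 1*6) = (-2 + ((1/3)*1*(-7 - 1))*(-3)) + (-9 - 6) = (-2 + ((1/3)*1*(-8))*(-3)) - 15 = (-2 - 8/3*(-3)) - 15 = (-2 + 8) - 15 = 6 - 15 = -9)
(p + s)**2 = (-295/2 - 9)**2 = (-313/2)**2 = 97969/4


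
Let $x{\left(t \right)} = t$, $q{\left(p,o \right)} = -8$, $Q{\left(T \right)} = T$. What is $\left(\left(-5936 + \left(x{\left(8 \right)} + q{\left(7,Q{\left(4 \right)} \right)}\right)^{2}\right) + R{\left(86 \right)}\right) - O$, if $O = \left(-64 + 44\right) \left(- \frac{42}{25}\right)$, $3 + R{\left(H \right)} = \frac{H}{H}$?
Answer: $- \frac{29858}{5} \approx -5971.6$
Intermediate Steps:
$R{\left(H \right)} = -2$ ($R{\left(H \right)} = -3 + \frac{H}{H} = -3 + 1 = -2$)
$O = \frac{168}{5}$ ($O = - 20 \left(\left(-42\right) \frac{1}{25}\right) = \left(-20\right) \left(- \frac{42}{25}\right) = \frac{168}{5} \approx 33.6$)
$\left(\left(-5936 + \left(x{\left(8 \right)} + q{\left(7,Q{\left(4 \right)} \right)}\right)^{2}\right) + R{\left(86 \right)}\right) - O = \left(\left(-5936 + \left(8 - 8\right)^{2}\right) - 2\right) - \frac{168}{5} = \left(\left(-5936 + 0^{2}\right) - 2\right) - \frac{168}{5} = \left(\left(-5936 + 0\right) - 2\right) - \frac{168}{5} = \left(-5936 - 2\right) - \frac{168}{5} = -5938 - \frac{168}{5} = - \frac{29858}{5}$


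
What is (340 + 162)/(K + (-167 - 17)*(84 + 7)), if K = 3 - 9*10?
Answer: -502/16831 ≈ -0.029826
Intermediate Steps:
K = -87 (K = 3 - 90 = -87)
(340 + 162)/(K + (-167 - 17)*(84 + 7)) = (340 + 162)/(-87 + (-167 - 17)*(84 + 7)) = 502/(-87 - 184*91) = 502/(-87 - 16744) = 502/(-16831) = 502*(-1/16831) = -502/16831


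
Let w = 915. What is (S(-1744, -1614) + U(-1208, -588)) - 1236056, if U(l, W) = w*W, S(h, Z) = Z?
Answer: -1775690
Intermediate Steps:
U(l, W) = 915*W
(S(-1744, -1614) + U(-1208, -588)) - 1236056 = (-1614 + 915*(-588)) - 1236056 = (-1614 - 538020) - 1236056 = -539634 - 1236056 = -1775690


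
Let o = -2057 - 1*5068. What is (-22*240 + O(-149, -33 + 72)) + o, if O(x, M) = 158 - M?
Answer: -12286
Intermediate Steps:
o = -7125 (o = -2057 - 5068 = -7125)
(-22*240 + O(-149, -33 + 72)) + o = (-22*240 + (158 - (-33 + 72))) - 7125 = (-5280 + (158 - 1*39)) - 7125 = (-5280 + (158 - 39)) - 7125 = (-5280 + 119) - 7125 = -5161 - 7125 = -12286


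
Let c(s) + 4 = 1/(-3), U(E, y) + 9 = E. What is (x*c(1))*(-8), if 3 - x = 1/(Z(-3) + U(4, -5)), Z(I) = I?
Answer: 325/3 ≈ 108.33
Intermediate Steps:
U(E, y) = -9 + E
c(s) = -13/3 (c(s) = -4 + 1/(-3) = -4 - 1/3 = -13/3)
x = 25/8 (x = 3 - 1/(-3 + (-9 + 4)) = 3 - 1/(-3 - 5) = 3 - 1/(-8) = 3 - 1*(-1/8) = 3 + 1/8 = 25/8 ≈ 3.1250)
(x*c(1))*(-8) = ((25/8)*(-13/3))*(-8) = -325/24*(-8) = 325/3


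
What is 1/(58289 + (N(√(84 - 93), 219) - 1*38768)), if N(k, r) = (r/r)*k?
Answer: 2169/42341050 - I/127023150 ≈ 5.1227e-5 - 7.8726e-9*I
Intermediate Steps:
N(k, r) = k (N(k, r) = 1*k = k)
1/(58289 + (N(√(84 - 93), 219) - 1*38768)) = 1/(58289 + (√(84 - 93) - 1*38768)) = 1/(58289 + (√(-9) - 38768)) = 1/(58289 + (3*I - 38768)) = 1/(58289 + (-38768 + 3*I)) = 1/(19521 + 3*I) = (19521 - 3*I)/381069450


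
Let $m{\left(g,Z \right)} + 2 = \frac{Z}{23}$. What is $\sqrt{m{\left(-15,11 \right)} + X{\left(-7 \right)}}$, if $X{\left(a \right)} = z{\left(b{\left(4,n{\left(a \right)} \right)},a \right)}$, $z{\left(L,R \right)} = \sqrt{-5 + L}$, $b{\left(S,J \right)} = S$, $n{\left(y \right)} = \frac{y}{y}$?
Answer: $\frac{\sqrt{-805 + 529 i}}{23} \approx 0.38676 + 1.2928 i$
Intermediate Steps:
$m{\left(g,Z \right)} = -2 + \frac{Z}{23}$
$n{\left(y \right)} = 1$
$X{\left(a \right)} = i$ ($X{\left(a \right)} = \sqrt{-5 + 4} = \sqrt{-1} = i$)
$\sqrt{m{\left(-15,11 \right)} + X{\left(-7 \right)}} = \sqrt{\left(-2 + \frac{1}{23} \cdot 11\right) + i} = \sqrt{\left(-2 + \frac{11}{23}\right) + i} = \sqrt{- \frac{35}{23} + i}$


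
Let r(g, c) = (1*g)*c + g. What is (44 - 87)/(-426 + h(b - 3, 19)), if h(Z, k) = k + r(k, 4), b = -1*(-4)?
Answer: 43/312 ≈ 0.13782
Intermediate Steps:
r(g, c) = g + c*g (r(g, c) = g*c + g = c*g + g = g + c*g)
b = 4
h(Z, k) = 6*k (h(Z, k) = k + k*(1 + 4) = k + k*5 = k + 5*k = 6*k)
(44 - 87)/(-426 + h(b - 3, 19)) = (44 - 87)/(-426 + 6*19) = -43/(-426 + 114) = -43/(-312) = -43*(-1/312) = 43/312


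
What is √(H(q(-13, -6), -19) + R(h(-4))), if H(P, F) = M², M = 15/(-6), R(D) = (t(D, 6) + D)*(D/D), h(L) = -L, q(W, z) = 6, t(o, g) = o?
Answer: √57/2 ≈ 3.7749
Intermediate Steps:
R(D) = 2*D (R(D) = (D + D)*(D/D) = (2*D)*1 = 2*D)
M = -5/2 (M = 15*(-⅙) = -5/2 ≈ -2.5000)
H(P, F) = 25/4 (H(P, F) = (-5/2)² = 25/4)
√(H(q(-13, -6), -19) + R(h(-4))) = √(25/4 + 2*(-1*(-4))) = √(25/4 + 2*4) = √(25/4 + 8) = √(57/4) = √57/2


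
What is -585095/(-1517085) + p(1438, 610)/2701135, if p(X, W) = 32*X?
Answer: 330046153237/819570278295 ≈ 0.40271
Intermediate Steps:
-585095/(-1517085) + p(1438, 610)/2701135 = -585095/(-1517085) + (32*1438)/2701135 = -585095*(-1/1517085) + 46016*(1/2701135) = 117019/303417 + 46016/2701135 = 330046153237/819570278295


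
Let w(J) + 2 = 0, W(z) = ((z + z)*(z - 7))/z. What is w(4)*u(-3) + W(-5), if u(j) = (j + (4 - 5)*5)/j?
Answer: -88/3 ≈ -29.333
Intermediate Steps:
W(z) = -14 + 2*z (W(z) = ((2*z)*(-7 + z))/z = (2*z*(-7 + z))/z = -14 + 2*z)
w(J) = -2 (w(J) = -2 + 0 = -2)
u(j) = (-5 + j)/j (u(j) = (j - 1*5)/j = (j - 5)/j = (-5 + j)/j)
w(4)*u(-3) + W(-5) = -2*(-5 - 3)/(-3) + (-14 + 2*(-5)) = -(-2)*(-8)/3 + (-14 - 10) = -2*8/3 - 24 = -16/3 - 24 = -88/3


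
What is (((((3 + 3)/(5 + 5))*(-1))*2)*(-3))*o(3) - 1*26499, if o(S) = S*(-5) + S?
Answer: -132711/5 ≈ -26542.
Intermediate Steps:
o(S) = -4*S (o(S) = -5*S + S = -4*S)
(((((3 + 3)/(5 + 5))*(-1))*2)*(-3))*o(3) - 1*26499 = (((((3 + 3)/(5 + 5))*(-1))*2)*(-3))*(-4*3) - 1*26499 = ((((6/10)*(-1))*2)*(-3))*(-12) - 26499 = ((((6*(⅒))*(-1))*2)*(-3))*(-12) - 26499 = ((((⅗)*(-1))*2)*(-3))*(-12) - 26499 = (-⅗*2*(-3))*(-12) - 26499 = -6/5*(-3)*(-12) - 26499 = (18/5)*(-12) - 26499 = -216/5 - 26499 = -132711/5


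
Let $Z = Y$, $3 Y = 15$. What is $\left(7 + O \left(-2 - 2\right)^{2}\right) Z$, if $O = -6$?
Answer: $-445$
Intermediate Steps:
$Y = 5$ ($Y = \frac{1}{3} \cdot 15 = 5$)
$Z = 5$
$\left(7 + O \left(-2 - 2\right)^{2}\right) Z = \left(7 - 6 \left(-2 - 2\right)^{2}\right) 5 = \left(7 - 6 \left(-4\right)^{2}\right) 5 = \left(7 - 96\right) 5 = \left(-89\right) 5 = -445$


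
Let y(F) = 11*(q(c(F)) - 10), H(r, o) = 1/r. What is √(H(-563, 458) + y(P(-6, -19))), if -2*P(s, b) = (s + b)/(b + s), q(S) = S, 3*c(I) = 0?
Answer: I*√34867153/563 ≈ 10.488*I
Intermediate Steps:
c(I) = 0 (c(I) = (⅓)*0 = 0)
P(s, b) = -½ (P(s, b) = -(s + b)/(2*(b + s)) = -(b + s)/(2*(b + s)) = -½*1 = -½)
y(F) = -110 (y(F) = 11*(0 - 10) = 11*(-10) = -110)
√(H(-563, 458) + y(P(-6, -19))) = √(1/(-563) - 110) = √(-1/563 - 110) = √(-61931/563) = I*√34867153/563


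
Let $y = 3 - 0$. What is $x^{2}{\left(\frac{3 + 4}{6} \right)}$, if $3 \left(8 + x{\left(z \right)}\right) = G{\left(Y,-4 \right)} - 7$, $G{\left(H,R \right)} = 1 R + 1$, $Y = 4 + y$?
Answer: $\frac{1156}{9} \approx 128.44$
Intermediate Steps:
$y = 3$ ($y = 3 + 0 = 3$)
$Y = 7$ ($Y = 4 + 3 = 7$)
$G{\left(H,R \right)} = 1 + R$ ($G{\left(H,R \right)} = R + 1 = 1 + R$)
$x{\left(z \right)} = - \frac{34}{3}$ ($x{\left(z \right)} = -8 + \frac{\left(1 - 4\right) - 7}{3} = -8 + \frac{-3 - 7}{3} = -8 + \frac{1}{3} \left(-10\right) = -8 - \frac{10}{3} = - \frac{34}{3}$)
$x^{2}{\left(\frac{3 + 4}{6} \right)} = \left(- \frac{34}{3}\right)^{2} = \frac{1156}{9}$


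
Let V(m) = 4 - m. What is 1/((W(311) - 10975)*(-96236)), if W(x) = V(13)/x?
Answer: 311/328475987224 ≈ 9.4680e-10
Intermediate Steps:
W(x) = -9/x (W(x) = (4 - 1*13)/x = (4 - 13)/x = -9/x)
1/((W(311) - 10975)*(-96236)) = 1/(-9/311 - 10975*(-96236)) = -1/96236/(-9*1/311 - 10975) = -1/96236/(-9/311 - 10975) = -1/96236/(-3413234/311) = -311/3413234*(-1/96236) = 311/328475987224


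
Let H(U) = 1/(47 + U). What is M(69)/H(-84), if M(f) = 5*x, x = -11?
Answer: 2035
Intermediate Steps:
M(f) = -55 (M(f) = 5*(-11) = -55)
M(69)/H(-84) = -55/(1/(47 - 84)) = -55/(1/(-37)) = -55/(-1/37) = -55*(-37) = 2035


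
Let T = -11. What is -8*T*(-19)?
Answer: -1672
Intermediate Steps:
-8*T*(-19) = -8*(-11)*(-19) = 88*(-19) = -1672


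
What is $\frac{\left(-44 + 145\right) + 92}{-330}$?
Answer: $- \frac{193}{330} \approx -0.58485$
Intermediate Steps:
$\frac{\left(-44 + 145\right) + 92}{-330} = \left(101 + 92\right) \left(- \frac{1}{330}\right) = 193 \left(- \frac{1}{330}\right) = - \frac{193}{330}$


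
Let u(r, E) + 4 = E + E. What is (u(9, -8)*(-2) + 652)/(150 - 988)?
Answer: -346/419 ≈ -0.82578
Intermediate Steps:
u(r, E) = -4 + 2*E (u(r, E) = -4 + (E + E) = -4 + 2*E)
(u(9, -8)*(-2) + 652)/(150 - 988) = ((-4 + 2*(-8))*(-2) + 652)/(150 - 988) = ((-4 - 16)*(-2) + 652)/(-838) = (-20*(-2) + 652)*(-1/838) = (40 + 652)*(-1/838) = 692*(-1/838) = -346/419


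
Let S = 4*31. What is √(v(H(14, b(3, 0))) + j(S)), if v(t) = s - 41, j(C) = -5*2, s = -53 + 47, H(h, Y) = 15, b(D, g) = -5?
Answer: I*√57 ≈ 7.5498*I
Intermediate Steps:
S = 124
s = -6
j(C) = -10
v(t) = -47 (v(t) = -6 - 41 = -47)
√(v(H(14, b(3, 0))) + j(S)) = √(-47 - 10) = √(-57) = I*√57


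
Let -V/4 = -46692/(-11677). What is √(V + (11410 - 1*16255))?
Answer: I*√662807923941/11677 ≈ 69.721*I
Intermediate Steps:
V = -186768/11677 (V = -(-186768)/(-11677) = -(-186768)*(-1)/11677 = -4*46692/11677 = -186768/11677 ≈ -15.995)
√(V + (11410 - 1*16255)) = √(-186768/11677 + (11410 - 1*16255)) = √(-186768/11677 + (11410 - 16255)) = √(-186768/11677 - 4845) = √(-56761833/11677) = I*√662807923941/11677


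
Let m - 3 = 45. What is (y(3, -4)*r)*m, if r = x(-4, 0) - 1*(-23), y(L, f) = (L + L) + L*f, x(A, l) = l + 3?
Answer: -7488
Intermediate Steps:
m = 48 (m = 3 + 45 = 48)
x(A, l) = 3 + l
y(L, f) = 2*L + L*f
r = 26 (r = (3 + 0) - 1*(-23) = 3 + 23 = 26)
(y(3, -4)*r)*m = ((3*(2 - 4))*26)*48 = ((3*(-2))*26)*48 = -6*26*48 = -156*48 = -7488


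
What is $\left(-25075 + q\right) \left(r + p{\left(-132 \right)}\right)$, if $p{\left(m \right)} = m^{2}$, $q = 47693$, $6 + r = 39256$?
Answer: $1281852532$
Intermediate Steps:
$r = 39250$ ($r = -6 + 39256 = 39250$)
$\left(-25075 + q\right) \left(r + p{\left(-132 \right)}\right) = \left(-25075 + 47693\right) \left(39250 + \left(-132\right)^{2}\right) = 22618 \left(39250 + 17424\right) = 22618 \cdot 56674 = 1281852532$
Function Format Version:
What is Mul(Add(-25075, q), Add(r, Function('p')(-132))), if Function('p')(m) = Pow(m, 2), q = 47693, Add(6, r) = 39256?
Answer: 1281852532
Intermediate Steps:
r = 39250 (r = Add(-6, 39256) = 39250)
Mul(Add(-25075, q), Add(r, Function('p')(-132))) = Mul(Add(-25075, 47693), Add(39250, Pow(-132, 2))) = Mul(22618, Add(39250, 17424)) = Mul(22618, 56674) = 1281852532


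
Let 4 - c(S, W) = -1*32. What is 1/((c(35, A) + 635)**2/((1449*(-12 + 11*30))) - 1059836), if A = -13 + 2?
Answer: -460782/488352901511 ≈ -9.4354e-7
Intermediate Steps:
A = -11
c(S, W) = 36 (c(S, W) = 4 - (-1)*32 = 4 - 1*(-32) = 4 + 32 = 36)
1/((c(35, A) + 635)**2/((1449*(-12 + 11*30))) - 1059836) = 1/((36 + 635)**2/((1449*(-12 + 11*30))) - 1059836) = 1/(671**2/((1449*(-12 + 330))) - 1059836) = 1/(450241/((1449*318)) - 1059836) = 1/(450241/460782 - 1059836) = 1/(-488352901511/460782) = -460782/488352901511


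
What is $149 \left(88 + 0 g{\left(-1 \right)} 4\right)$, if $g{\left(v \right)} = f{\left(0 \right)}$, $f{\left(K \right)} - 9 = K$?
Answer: $13112$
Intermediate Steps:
$f{\left(K \right)} = 9 + K$
$g{\left(v \right)} = 9$ ($g{\left(v \right)} = 9 + 0 = 9$)
$149 \left(88 + 0 g{\left(-1 \right)} 4\right) = 149 \left(88 + 0 \cdot 9 \cdot 4\right) = 149 \left(88 + 0 \cdot 4\right) = 149 \left(88 + 0\right) = 149 \cdot 88 = 13112$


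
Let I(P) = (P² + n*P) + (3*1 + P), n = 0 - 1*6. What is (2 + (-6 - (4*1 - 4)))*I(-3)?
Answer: -108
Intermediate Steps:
n = -6 (n = 0 - 6 = -6)
I(P) = 3 + P² - 5*P (I(P) = (P² - 6*P) + (3*1 + P) = (P² - 6*P) + (3 + P) = 3 + P² - 5*P)
(2 + (-6 - (4*1 - 4)))*I(-3) = (2 + (-6 - (4*1 - 4)))*(3 + (-3)² - 5*(-3)) = (2 + (-6 - (4 - 4)))*(3 + 9 + 15) = (2 + (-6 - 1*0))*27 = (2 + (-6 + 0))*27 = (2 - 6)*27 = -4*27 = -108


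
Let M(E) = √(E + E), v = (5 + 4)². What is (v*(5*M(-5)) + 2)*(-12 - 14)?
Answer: -52 - 10530*I*√10 ≈ -52.0 - 33299.0*I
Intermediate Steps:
v = 81 (v = 9² = 81)
M(E) = √2*√E (M(E) = √(2*E) = √2*√E)
(v*(5*M(-5)) + 2)*(-12 - 14) = (81*(5*(√2*√(-5))) + 2)*(-12 - 14) = (81*(5*(√2*(I*√5))) + 2)*(-26) = (81*(5*(I*√10)) + 2)*(-26) = (81*(5*I*√10) + 2)*(-26) = (405*I*√10 + 2)*(-26) = (2 + 405*I*√10)*(-26) = -52 - 10530*I*√10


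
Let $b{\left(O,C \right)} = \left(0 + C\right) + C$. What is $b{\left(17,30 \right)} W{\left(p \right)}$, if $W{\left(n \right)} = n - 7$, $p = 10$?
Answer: $180$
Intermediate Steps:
$b{\left(O,C \right)} = 2 C$ ($b{\left(O,C \right)} = C + C = 2 C$)
$W{\left(n \right)} = -7 + n$
$b{\left(17,30 \right)} W{\left(p \right)} = 2 \cdot 30 \left(-7 + 10\right) = 60 \cdot 3 = 180$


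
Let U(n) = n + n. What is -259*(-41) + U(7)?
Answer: 10633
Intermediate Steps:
U(n) = 2*n
-259*(-41) + U(7) = -259*(-41) + 2*7 = 10619 + 14 = 10633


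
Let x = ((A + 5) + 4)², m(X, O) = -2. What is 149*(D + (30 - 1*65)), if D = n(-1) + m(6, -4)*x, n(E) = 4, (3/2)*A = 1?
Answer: -292189/9 ≈ -32465.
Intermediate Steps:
A = ⅔ (A = (⅔)*1 = ⅔ ≈ 0.66667)
x = 841/9 (x = ((⅔ + 5) + 4)² = (17/3 + 4)² = (29/3)² = 841/9 ≈ 93.444)
D = -1646/9 (D = 4 - 2*841/9 = 4 - 1682/9 = -1646/9 ≈ -182.89)
149*(D + (30 - 1*65)) = 149*(-1646/9 + (30 - 1*65)) = 149*(-1646/9 + (30 - 65)) = 149*(-1646/9 - 35) = 149*(-1961/9) = -292189/9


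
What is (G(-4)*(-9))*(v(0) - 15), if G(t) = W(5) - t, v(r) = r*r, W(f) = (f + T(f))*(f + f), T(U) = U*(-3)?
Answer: -12960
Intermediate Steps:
T(U) = -3*U
W(f) = -4*f² (W(f) = (f - 3*f)*(f + f) = (-2*f)*(2*f) = -4*f²)
v(r) = r²
G(t) = -100 - t (G(t) = -4*5² - t = -4*25 - t = -100 - t)
(G(-4)*(-9))*(v(0) - 15) = ((-100 - 1*(-4))*(-9))*(0² - 15) = ((-100 + 4)*(-9))*(0 - 15) = -96*(-9)*(-15) = 864*(-15) = -12960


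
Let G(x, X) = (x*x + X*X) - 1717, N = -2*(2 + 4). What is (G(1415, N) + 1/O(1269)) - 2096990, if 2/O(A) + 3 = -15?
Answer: -96347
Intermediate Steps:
O(A) = -⅑ (O(A) = 2/(-3 - 15) = 2/(-18) = 2*(-1/18) = -⅑)
N = -12 (N = -2*6 = -12)
G(x, X) = -1717 + X² + x² (G(x, X) = (x² + X²) - 1717 = (X² + x²) - 1717 = -1717 + X² + x²)
(G(1415, N) + 1/O(1269)) - 2096990 = ((-1717 + (-12)² + 1415²) + 1/(-⅑)) - 2096990 = ((-1717 + 144 + 2002225) - 9) - 2096990 = (2000652 - 9) - 2096990 = 2000643 - 2096990 = -96347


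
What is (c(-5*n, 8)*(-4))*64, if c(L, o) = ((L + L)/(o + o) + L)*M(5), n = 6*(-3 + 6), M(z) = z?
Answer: 129600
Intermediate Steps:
n = 18 (n = 6*3 = 18)
c(L, o) = 5*L + 5*L/o (c(L, o) = ((L + L)/(o + o) + L)*5 = ((2*L)/((2*o)) + L)*5 = ((2*L)*(1/(2*o)) + L)*5 = (L/o + L)*5 = (L + L/o)*5 = 5*L + 5*L/o)
(c(-5*n, 8)*(-4))*64 = ((5*(-5*18)*(1 + 8)/8)*(-4))*64 = ((5*(-90)*(1/8)*9)*(-4))*64 = -2025/4*(-4)*64 = 2025*64 = 129600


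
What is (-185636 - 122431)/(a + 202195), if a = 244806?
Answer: -308067/447001 ≈ -0.68919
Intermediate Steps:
(-185636 - 122431)/(a + 202195) = (-185636 - 122431)/(244806 + 202195) = -308067/447001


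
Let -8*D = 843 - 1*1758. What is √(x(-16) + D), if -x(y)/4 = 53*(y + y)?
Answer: √110374/4 ≈ 83.056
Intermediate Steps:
x(y) = -424*y (x(y) = -212*(y + y) = -212*2*y = -424*y)
D = 915/8 (D = -(843 - 1*1758)/8 = -(843 - 1758)/8 = -⅛*(-915) = 915/8 ≈ 114.38)
√(x(-16) + D) = √(-424*(-16) + 915/8) = √(6784 + 915/8) = √(55187/8) = √110374/4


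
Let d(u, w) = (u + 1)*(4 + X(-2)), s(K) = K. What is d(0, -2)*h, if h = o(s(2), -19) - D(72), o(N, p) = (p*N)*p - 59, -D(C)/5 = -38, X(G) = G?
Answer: 946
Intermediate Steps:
d(u, w) = 2 + 2*u (d(u, w) = (u + 1)*(4 - 2) = (1 + u)*2 = 2 + 2*u)
D(C) = 190 (D(C) = -5*(-38) = 190)
o(N, p) = -59 + N*p² (o(N, p) = (N*p)*p - 59 = N*p² - 59 = -59 + N*p²)
h = 473 (h = (-59 + 2*(-19)²) - 1*190 = (-59 + 2*361) - 190 = (-59 + 722) - 190 = 663 - 190 = 473)
d(0, -2)*h = (2 + 2*0)*473 = (2 + 0)*473 = 2*473 = 946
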